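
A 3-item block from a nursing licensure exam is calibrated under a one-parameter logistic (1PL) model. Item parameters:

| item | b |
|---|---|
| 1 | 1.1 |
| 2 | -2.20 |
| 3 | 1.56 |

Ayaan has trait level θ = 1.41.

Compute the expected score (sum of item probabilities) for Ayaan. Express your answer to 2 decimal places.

2.01

P(θ) = 1 / (1 + exp(−(θ − b)))
P_1 = 1/(1+e^{-0.3100}) = 0.5769
P_2 = 1/(1+e^{-3.6100}) = 0.9737
P_3 = 1/(1+e^{0.1500}) = 0.4626
E[score] = 0.5769 + 0.9737 + 0.4626 = 2.0131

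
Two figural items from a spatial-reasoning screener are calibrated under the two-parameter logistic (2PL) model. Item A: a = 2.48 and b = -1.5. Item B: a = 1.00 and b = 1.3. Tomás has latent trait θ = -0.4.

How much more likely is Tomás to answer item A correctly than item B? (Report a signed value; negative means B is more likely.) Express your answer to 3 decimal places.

P(θ) = 1 / (1 + exp(−a(θ − b)))
P_A = 0.9387
P_B = 0.1545
P_A − P_B = 0.7842

0.784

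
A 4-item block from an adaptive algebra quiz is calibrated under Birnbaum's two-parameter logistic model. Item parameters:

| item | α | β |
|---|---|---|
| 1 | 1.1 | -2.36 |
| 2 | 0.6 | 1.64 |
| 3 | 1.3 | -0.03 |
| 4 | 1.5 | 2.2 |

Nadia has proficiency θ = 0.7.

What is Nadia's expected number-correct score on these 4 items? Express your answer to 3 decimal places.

P(θ) = 1 / (1 + exp(−α(θ − β)))
P_1 = 1/(1+e^{-3.3660}) = 0.9666
P_2 = 1/(1+e^{0.5640}) = 0.3626
P_3 = 1/(1+e^{-0.9490}) = 0.7209
P_4 = 1/(1+e^{2.2500}) = 0.0953
E[score] = 0.9666 + 0.3626 + 0.7209 + 0.0953 = 2.1455

2.146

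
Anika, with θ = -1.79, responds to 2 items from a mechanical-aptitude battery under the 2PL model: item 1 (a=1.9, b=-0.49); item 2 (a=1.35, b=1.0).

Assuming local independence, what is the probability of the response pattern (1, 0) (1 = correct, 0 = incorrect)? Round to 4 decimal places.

0.0762

P(θ) = 1 / (1 + exp(−a(θ − b)))
P_1 = 1/(1+e^{2.4700}) = 0.0780
P_2 = 1/(1+e^{3.7665}) = 0.0226
L = P_1 × (1−P_2) = 0.0780 × 0.9774 = 0.07622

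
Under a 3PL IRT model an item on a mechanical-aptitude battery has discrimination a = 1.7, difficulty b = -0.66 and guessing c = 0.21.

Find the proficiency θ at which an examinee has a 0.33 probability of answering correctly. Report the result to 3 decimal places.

-1.672

P(θ) = c + (1 − c) · 1 / (1 + exp(−a(θ − b)))
Remove guessing floor: (0.33 − 0.21)/(1 − 0.21) = 0.1519
logit = ln(0.1519/0.8481) = -1.7198
θ = b + logit/(a) = -0.66 + (-1.7198)/1.7000 = -1.6716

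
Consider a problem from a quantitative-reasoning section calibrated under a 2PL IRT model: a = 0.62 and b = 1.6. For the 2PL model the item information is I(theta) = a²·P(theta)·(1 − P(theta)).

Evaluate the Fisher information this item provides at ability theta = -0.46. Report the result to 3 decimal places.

P = 1/(1+e^{1.2772}) = 0.2180
P(1−P) = 0.2180 × 0.7820 = 0.1705
I = a² × P(1−P) = 0.62² × 0.1705 = 0.06554

0.066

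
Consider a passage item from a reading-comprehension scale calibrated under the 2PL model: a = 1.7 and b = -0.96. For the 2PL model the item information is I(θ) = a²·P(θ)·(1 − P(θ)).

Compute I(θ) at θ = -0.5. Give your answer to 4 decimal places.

P = 1/(1+e^{-0.7820}) = 0.6861
P(1−P) = 0.6861 × 0.3139 = 0.2154
I = a² × P(1−P) = 1.7² × 0.2154 = 0.62240

0.6224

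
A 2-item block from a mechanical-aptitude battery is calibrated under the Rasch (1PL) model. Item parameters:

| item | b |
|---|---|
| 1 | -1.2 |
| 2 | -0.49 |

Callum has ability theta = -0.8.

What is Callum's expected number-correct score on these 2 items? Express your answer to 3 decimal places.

1.022

P(theta) = 1 / (1 + exp(−(theta − b)))
P_1 = 1/(1+e^{-0.4000}) = 0.5987
P_2 = 1/(1+e^{0.3100}) = 0.4231
E[score] = 0.5987 + 0.4231 = 1.0218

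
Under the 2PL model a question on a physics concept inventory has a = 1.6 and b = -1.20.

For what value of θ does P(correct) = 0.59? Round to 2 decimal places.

P(θ) = 1 / (1 + exp(−a(θ − b)))
logit = ln(0.5900/0.4100) = 0.3640
θ = b + logit/(a) = -1.20 + 0.3640/1.6000 = -0.9725

-0.97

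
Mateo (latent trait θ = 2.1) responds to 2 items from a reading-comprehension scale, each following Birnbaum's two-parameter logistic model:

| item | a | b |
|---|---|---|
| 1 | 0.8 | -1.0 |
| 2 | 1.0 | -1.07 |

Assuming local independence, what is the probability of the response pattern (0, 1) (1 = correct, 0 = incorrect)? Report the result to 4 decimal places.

P(θ) = 1 / (1 + exp(−a(θ − b)))
P_1 = 1/(1+e^{-2.4800}) = 0.9227
P_2 = 1/(1+e^{-3.1700}) = 0.9597
L = (1−P_1) × P_2 = 0.0773 × 0.9597 = 0.07416

0.0742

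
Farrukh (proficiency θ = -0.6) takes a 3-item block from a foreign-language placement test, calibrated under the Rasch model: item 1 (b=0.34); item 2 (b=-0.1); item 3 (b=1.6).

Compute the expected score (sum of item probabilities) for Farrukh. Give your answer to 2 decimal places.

0.76

P(θ) = 1 / (1 + exp(−(θ − b)))
P_1 = 1/(1+e^{0.9400}) = 0.2809
P_2 = 1/(1+e^{0.5000}) = 0.3775
P_3 = 1/(1+e^{2.2000}) = 0.0998
E[score] = 0.2809 + 0.3775 + 0.0998 = 0.7582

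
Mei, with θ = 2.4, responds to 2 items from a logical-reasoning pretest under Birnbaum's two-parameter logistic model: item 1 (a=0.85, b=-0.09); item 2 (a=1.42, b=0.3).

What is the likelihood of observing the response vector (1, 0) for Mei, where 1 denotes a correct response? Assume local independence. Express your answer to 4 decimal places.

P(θ) = 1 / (1 + exp(−a(θ − b)))
P_1 = 1/(1+e^{-2.1165}) = 0.8925
P_2 = 1/(1+e^{-2.9820}) = 0.9518
L = P_1 × (1−P_2) = 0.8925 × 0.0482 = 0.04306

0.0431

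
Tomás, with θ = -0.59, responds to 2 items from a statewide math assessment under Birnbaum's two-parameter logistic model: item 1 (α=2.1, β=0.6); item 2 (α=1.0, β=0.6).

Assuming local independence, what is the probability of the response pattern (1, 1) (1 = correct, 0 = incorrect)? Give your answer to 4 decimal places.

0.0177

P(θ) = 1 / (1 + exp(−α(θ − β)))
P_1 = 1/(1+e^{2.4990}) = 0.0759
P_2 = 1/(1+e^{1.1900}) = 0.2333
L = P_1 × P_2 = 0.0759 × 0.2333 = 0.01771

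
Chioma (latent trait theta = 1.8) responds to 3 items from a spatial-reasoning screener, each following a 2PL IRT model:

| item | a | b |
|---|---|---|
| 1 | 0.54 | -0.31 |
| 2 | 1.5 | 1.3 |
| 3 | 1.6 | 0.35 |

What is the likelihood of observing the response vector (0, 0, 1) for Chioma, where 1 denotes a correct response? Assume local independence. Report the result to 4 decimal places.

P(theta) = 1 / (1 + exp(−a(theta − b)))
P_1 = 1/(1+e^{-1.1394}) = 0.7576
P_2 = 1/(1+e^{-0.7500}) = 0.6792
P_3 = 1/(1+e^{-2.3200}) = 0.9105
L = (1−P_1) × (1−P_2) × P_3 = 0.2424 × 0.3208 × 0.9105 = 0.07082

0.0708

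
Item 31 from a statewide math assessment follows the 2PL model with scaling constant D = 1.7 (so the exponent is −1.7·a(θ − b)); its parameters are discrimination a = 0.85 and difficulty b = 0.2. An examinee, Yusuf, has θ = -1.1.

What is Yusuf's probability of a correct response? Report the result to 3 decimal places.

0.133

P(θ) = 1 / (1 + exp(−D·a(θ − b)))
Exponent: 1.7 × 0.85 × (-1.1 − 0.2) = -1.8785
1/(1 + e^{1.8785}) = 0.1326
P = 0.1326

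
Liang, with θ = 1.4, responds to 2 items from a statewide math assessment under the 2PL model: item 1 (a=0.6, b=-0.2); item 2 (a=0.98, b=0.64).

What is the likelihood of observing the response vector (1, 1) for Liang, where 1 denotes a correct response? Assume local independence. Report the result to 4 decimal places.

P(θ) = 1 / (1 + exp(−a(θ − b)))
P_1 = 1/(1+e^{-0.9600}) = 0.7231
P_2 = 1/(1+e^{-0.7448}) = 0.6780
L = P_1 × P_2 = 0.7231 × 0.6780 = 0.49031

0.4903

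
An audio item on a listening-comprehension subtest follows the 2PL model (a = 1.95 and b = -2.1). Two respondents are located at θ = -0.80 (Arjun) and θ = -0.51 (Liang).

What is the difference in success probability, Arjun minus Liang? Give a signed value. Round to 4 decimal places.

P(θ) = 1 / (1 + exp(−a(θ − b)))
P(Arjun) = 0.9266  [exponent 2.5350]
P(Liang) = 0.9569  [exponent 3.1005]
Difference = 0.9266 − 0.9569 = -0.0304

-0.0304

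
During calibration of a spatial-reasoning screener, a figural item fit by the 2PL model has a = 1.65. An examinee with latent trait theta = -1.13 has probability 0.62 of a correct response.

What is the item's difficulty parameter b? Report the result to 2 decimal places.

-1.43

P(theta) = 1 / (1 + exp(−a(theta − b)))
logit(0.62) = ln(0.62/0.38) = 0.4895
b = theta − logit/(a) = -1.13 − 0.4895/1.6500 = -1.4267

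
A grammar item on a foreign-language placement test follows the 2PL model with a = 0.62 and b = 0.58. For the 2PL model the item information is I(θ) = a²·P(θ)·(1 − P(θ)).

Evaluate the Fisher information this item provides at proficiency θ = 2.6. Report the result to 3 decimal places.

0.066

P = 1/(1+e^{-1.2524}) = 0.7777
P(1−P) = 0.7777 × 0.2223 = 0.1729
I = a² × P(1−P) = 0.62² × 0.1729 = 0.06645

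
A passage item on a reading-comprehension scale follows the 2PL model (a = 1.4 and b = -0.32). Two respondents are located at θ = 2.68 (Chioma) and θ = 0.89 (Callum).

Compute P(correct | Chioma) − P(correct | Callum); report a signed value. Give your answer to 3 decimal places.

0.140

P(θ) = 1 / (1 + exp(−a(θ − b)))
P(Chioma) = 0.9852  [exponent 4.2000]
P(Callum) = 0.8447  [exponent 1.6940]
Difference = 0.9852 − 0.8447 = 0.1405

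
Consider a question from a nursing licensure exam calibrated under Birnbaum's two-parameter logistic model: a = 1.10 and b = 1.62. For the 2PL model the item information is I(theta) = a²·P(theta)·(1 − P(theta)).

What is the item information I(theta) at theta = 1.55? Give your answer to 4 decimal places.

P = 1/(1+e^{0.0770}) = 0.4808
P(1−P) = 0.4808 × 0.5192 = 0.2496
I = a² × P(1−P) = 1.10² × 0.2496 = 0.30205

0.3021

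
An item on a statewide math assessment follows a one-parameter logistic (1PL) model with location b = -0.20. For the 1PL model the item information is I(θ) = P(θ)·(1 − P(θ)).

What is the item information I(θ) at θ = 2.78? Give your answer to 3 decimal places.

0.046

P = 1/(1+e^{-2.9800}) = 0.9517
P(1−P) = 0.9517 × 0.0483 = 0.0460
I = P(1−P) = 0.04600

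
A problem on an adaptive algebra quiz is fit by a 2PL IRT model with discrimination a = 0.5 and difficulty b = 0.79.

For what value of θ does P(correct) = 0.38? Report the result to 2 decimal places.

P(θ) = 1 / (1 + exp(−a(θ − b)))
logit = ln(0.3800/0.6200) = -0.4895
θ = b + logit/(a) = 0.79 + (-0.4895)/0.5000 = -0.1891

-0.19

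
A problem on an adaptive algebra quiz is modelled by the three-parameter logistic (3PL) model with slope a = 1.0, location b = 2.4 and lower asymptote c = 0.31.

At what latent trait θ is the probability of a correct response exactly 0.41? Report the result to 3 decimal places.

0.625

P(θ) = c + (1 − c) · 1 / (1 + exp(−a(θ − b)))
Remove guessing floor: (0.41 − 0.31)/(1 − 0.31) = 0.1449
logit = ln(0.1449/0.8551) = -1.7750
θ = b + logit/(a) = 2.4 + (-1.7750)/1.0000 = 0.6250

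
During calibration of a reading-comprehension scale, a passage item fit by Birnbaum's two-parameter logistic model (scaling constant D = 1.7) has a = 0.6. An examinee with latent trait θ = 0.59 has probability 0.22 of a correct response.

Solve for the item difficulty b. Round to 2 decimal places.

P(θ) = 1 / (1 + exp(−D·a(θ − b)))
logit(0.22) = ln(0.22/0.78) = -1.2657
b = θ − logit/(1.7·a) = 0.59 − (-1.2657)/1.0200 = 1.8308

1.83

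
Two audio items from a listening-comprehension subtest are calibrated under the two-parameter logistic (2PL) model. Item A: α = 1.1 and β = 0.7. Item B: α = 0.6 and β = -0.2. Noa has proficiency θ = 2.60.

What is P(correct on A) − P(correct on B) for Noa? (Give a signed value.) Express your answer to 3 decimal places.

P(θ) = 1 / (1 + exp(−α(θ − β)))
P_A = 0.8899
P_B = 0.8429
P_A − P_B = 0.0470

0.047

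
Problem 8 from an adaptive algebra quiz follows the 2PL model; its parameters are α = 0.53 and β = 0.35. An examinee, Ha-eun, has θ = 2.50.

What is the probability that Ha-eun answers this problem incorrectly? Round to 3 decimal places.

P(θ) = 1 / (1 + exp(−α(θ − β)))
Exponent: 0.53 × (2.50 − 0.35) = 1.1395
1/(1 + e^{-1.1395}) = 0.7576
P(incorrect) = 1 − 0.7576 = 0.2424

0.242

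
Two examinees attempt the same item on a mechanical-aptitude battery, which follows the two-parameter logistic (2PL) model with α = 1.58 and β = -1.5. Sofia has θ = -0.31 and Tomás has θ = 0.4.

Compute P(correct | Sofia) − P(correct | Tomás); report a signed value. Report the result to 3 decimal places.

P(θ) = 1 / (1 + exp(−α(θ − β)))
P(Sofia) = 0.8676  [exponent 1.8802]
P(Tomás) = 0.9527  [exponent 3.0020]
Difference = 0.8676 − 0.9527 = -0.0850

-0.085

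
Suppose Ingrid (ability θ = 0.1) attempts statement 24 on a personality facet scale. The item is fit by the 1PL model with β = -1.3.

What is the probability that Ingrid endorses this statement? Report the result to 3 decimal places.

0.802

P(θ) = 1 / (1 + exp(−(θ − β)))
Exponent: (0.1 − (-1.3)) = 1.4000
1/(1 + e^{-1.4000}) = 0.8022
P = 0.8022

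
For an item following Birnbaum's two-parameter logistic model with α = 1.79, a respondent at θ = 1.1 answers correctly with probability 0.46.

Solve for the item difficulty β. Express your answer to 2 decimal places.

1.19

P(θ) = 1 / (1 + exp(−α(θ − β)))
logit(0.46) = ln(0.46/0.54) = -0.1603
β = θ − logit/(α) = 1.1 − (-0.1603)/1.7900 = 1.1896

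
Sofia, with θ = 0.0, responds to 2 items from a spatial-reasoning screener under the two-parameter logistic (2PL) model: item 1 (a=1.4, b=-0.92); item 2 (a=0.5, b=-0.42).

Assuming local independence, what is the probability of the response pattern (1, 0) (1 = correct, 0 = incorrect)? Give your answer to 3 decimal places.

0.351

P(θ) = 1 / (1 + exp(−a(θ − b)))
P_1 = 1/(1+e^{-1.2880}) = 0.7838
P_2 = 1/(1+e^{-0.2100}) = 0.5523
L = P_1 × (1−P_2) = 0.7838 × 0.4477 = 0.35090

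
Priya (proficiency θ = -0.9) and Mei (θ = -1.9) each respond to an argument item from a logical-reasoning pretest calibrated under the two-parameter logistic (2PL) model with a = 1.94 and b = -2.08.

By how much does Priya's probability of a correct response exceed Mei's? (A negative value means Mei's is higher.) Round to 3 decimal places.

P(θ) = 1 / (1 + exp(−a(θ − b)))
P(Priya) = 0.9080  [exponent 2.2892]
P(Mei) = 0.5864  [exponent 0.3492]
Difference = 0.9080 − 0.5864 = 0.3216

0.322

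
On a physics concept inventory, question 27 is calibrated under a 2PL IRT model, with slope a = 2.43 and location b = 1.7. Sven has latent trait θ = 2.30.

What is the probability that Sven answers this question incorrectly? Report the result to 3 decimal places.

0.189

P(θ) = 1 / (1 + exp(−a(θ − b)))
Exponent: 2.43 × (2.30 − 1.7) = 1.4580
1/(1 + e^{-1.4580}) = 0.8112
P(incorrect) = 1 − 0.8112 = 0.1888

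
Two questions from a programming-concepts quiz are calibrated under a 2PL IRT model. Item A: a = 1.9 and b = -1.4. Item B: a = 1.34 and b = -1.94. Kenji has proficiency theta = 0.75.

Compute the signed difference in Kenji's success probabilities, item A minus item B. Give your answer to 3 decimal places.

0.010

P(theta) = 1 / (1 + exp(−a(theta − b)))
P_A = 0.9835
P_B = 0.9735
P_A − P_B = 0.0099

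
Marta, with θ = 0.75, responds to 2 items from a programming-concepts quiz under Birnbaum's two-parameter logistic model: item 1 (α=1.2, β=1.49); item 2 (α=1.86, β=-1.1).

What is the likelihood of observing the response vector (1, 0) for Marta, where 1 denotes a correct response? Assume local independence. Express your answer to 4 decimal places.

0.0090

P(θ) = 1 / (1 + exp(−α(θ − β)))
P_1 = 1/(1+e^{0.8880}) = 0.2915
P_2 = 1/(1+e^{-3.4410}) = 0.9690
L = P_1 × (1−P_2) = 0.2915 × 0.0310 = 0.00905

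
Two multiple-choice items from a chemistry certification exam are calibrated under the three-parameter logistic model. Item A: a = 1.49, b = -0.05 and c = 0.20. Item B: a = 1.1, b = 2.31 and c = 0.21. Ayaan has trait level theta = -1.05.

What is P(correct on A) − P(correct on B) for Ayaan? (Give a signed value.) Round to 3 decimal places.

P(theta) = c + (1 − c) · 1 / (1 + exp(−a(theta − b)))
P_A = 0.3471
P_B = 0.2291
P_A − P_B = 0.1180

0.118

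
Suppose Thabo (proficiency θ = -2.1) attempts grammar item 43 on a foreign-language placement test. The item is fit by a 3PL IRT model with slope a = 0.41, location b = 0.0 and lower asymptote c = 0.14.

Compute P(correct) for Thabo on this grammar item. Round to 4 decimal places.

0.3955

P(θ) = c + (1 − c) · 1 / (1 + exp(−a(θ − b)))
Exponent: 0.41 × (-2.1 − 0.0) = -0.8610
1/(1 + e^{0.8610}) = 0.2971
P = 0.14 + 0.86 × 0.2971 = 0.3955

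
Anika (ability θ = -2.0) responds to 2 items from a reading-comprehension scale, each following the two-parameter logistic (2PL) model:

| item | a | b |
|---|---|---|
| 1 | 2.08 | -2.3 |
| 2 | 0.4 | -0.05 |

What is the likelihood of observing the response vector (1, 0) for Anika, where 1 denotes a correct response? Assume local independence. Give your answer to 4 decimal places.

P(θ) = 1 / (1 + exp(−a(θ − b)))
P_1 = 1/(1+e^{-0.6240}) = 0.6511
P_2 = 1/(1+e^{0.7800}) = 0.3143
L = P_1 × (1−P_2) = 0.6511 × 0.6857 = 0.44647

0.4465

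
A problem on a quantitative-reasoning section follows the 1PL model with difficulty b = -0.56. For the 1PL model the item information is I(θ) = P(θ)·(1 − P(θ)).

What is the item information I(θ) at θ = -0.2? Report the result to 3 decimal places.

0.242

P = 1/(1+e^{-0.3600}) = 0.5890
P(1−P) = 0.5890 × 0.4110 = 0.2421
I = P(1−P) = 0.24207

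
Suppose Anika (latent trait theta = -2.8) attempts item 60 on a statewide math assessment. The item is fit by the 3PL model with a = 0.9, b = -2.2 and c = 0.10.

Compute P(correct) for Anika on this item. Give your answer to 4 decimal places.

P(theta) = c + (1 − c) · 1 / (1 + exp(−a(theta − b)))
Exponent: 0.9 × (-2.8 − (-2.2)) = -0.5400
1/(1 + e^{0.5400}) = 0.3682
P = 0.10 + 0.90 × 0.3682 = 0.4314

0.4314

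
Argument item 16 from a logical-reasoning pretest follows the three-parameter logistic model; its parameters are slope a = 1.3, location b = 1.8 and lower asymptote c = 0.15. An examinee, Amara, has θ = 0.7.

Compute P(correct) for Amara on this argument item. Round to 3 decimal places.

P(θ) = c + (1 − c) · 1 / (1 + exp(−a(θ − b)))
Exponent: 1.3 × (0.7 − 1.8) = -1.4300
1/(1 + e^{1.4300}) = 0.1931
P = 0.15 + 0.85 × 0.1931 = 0.3141

0.314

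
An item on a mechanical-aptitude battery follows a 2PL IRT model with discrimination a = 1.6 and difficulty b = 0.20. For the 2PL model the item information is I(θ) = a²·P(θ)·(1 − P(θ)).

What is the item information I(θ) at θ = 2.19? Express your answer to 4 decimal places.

P = 1/(1+e^{-3.1840}) = 0.9602
P(1−P) = 0.9602 × 0.0398 = 0.0382
I = a² × P(1−P) = 1.6² × 0.0382 = 0.09777

0.0978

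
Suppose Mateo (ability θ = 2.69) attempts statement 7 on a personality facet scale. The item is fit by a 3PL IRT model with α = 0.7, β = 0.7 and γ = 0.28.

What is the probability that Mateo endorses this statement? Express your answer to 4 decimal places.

0.8568

P(θ) = γ + (1 − γ) · 1 / (1 + exp(−α(θ − β)))
Exponent: 0.7 × (2.69 − 0.7) = 1.3930
1/(1 + e^{-1.3930}) = 0.8011
P = 0.28 + 0.72 × 0.8011 = 0.8568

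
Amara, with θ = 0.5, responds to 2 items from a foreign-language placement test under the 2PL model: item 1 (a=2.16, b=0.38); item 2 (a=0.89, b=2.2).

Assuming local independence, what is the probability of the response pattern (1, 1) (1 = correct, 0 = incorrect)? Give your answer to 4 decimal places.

0.1019

P(θ) = 1 / (1 + exp(−a(θ − b)))
P_1 = 1/(1+e^{-0.2592}) = 0.5644
P_2 = 1/(1+e^{1.5130}) = 0.1805
L = P_1 × P_2 = 0.5644 × 0.1805 = 0.10188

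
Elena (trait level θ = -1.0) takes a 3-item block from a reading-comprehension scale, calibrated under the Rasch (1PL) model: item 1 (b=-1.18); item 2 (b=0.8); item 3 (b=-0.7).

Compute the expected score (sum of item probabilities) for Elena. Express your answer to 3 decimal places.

P(θ) = 1 / (1 + exp(−(θ − b)))
P_1 = 1/(1+e^{-0.1800}) = 0.5449
P_2 = 1/(1+e^{1.8000}) = 0.1419
P_3 = 1/(1+e^{0.3000}) = 0.4256
E[score] = 0.5449 + 0.1419 + 0.4256 = 1.1123

1.112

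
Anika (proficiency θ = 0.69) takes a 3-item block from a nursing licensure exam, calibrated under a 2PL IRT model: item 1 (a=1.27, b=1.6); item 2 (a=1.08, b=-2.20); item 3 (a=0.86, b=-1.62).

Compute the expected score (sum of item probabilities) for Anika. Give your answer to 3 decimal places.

P(θ) = 1 / (1 + exp(−a(θ − b)))
P_1 = 1/(1+e^{1.1557}) = 0.2394
P_2 = 1/(1+e^{-3.1212}) = 0.9578
P_3 = 1/(1+e^{-1.9866}) = 0.8794
E[score] = 0.2394 + 0.9578 + 0.8794 = 2.0766

2.077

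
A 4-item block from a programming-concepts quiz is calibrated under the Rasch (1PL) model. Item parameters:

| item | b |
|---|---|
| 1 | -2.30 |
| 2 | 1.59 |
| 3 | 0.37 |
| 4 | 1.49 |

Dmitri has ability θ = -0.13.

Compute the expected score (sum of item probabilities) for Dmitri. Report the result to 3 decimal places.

P(θ) = 1 / (1 + exp(−(θ − b)))
P_1 = 1/(1+e^{-2.1700}) = 0.8975
P_2 = 1/(1+e^{1.7200}) = 0.1519
P_3 = 1/(1+e^{0.5000}) = 0.3775
P_4 = 1/(1+e^{1.6200}) = 0.1652
E[score] = 0.8975 + 0.1519 + 0.3775 + 0.1652 = 1.5921

1.592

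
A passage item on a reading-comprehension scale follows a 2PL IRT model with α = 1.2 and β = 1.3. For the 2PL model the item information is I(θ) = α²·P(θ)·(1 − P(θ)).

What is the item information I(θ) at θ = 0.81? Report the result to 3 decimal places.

0.331

P = 1/(1+e^{0.5880}) = 0.3571
P(1−P) = 0.3571 × 0.6429 = 0.2296
I = α² × P(1−P) = 1.2² × 0.2296 = 0.33059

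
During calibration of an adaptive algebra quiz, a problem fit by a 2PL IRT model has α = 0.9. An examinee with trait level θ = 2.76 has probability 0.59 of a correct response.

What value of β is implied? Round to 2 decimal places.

P(θ) = 1 / (1 + exp(−α(θ − β)))
logit(0.59) = ln(0.59/0.41) = 0.3640
β = θ − logit/(α) = 2.76 − 0.3640/0.9000 = 2.3556

2.36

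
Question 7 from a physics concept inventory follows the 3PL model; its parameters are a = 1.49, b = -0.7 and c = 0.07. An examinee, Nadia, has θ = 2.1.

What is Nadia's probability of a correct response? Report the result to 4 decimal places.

0.9859

P(θ) = c + (1 − c) · 1 / (1 + exp(−a(θ − b)))
Exponent: 1.49 × (2.1 − (-0.7)) = 4.1720
1/(1 + e^{-4.1720}) = 0.9848
P = 0.07 + 0.93 × 0.9848 = 0.9859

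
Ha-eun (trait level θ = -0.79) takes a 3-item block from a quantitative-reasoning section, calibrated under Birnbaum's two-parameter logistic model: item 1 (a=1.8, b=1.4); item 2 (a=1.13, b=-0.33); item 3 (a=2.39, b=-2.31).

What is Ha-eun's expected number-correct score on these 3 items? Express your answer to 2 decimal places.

1.37

P(θ) = 1 / (1 + exp(−a(θ − b)))
P_1 = 1/(1+e^{3.9420}) = 0.0190
P_2 = 1/(1+e^{0.5198}) = 0.3729
P_3 = 1/(1+e^{-3.6328}) = 0.9742
E[score] = 0.0190 + 0.3729 + 0.9742 = 1.3662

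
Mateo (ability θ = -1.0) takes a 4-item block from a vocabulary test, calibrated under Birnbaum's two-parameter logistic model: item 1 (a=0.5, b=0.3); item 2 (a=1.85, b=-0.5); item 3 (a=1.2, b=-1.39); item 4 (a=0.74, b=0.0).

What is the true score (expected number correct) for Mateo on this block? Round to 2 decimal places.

1.56

P(θ) = 1 / (1 + exp(−a(θ − b)))
P_1 = 1/(1+e^{0.6500}) = 0.3430
P_2 = 1/(1+e^{0.9250}) = 0.2839
P_3 = 1/(1+e^{-0.4680}) = 0.6149
P_4 = 1/(1+e^{0.7400}) = 0.3230
E[score] = 0.3430 + 0.2839 + 0.6149 + 0.3230 = 1.5648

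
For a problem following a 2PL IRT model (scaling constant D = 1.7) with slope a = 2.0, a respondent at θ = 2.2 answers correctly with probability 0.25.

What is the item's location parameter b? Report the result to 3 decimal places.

P(θ) = 1 / (1 + exp(−D·a(θ − b)))
logit(0.25) = ln(0.25/0.75) = -1.0986
b = θ − logit/(1.7·a) = 2.2 − (-1.0986)/3.4000 = 2.5231

2.523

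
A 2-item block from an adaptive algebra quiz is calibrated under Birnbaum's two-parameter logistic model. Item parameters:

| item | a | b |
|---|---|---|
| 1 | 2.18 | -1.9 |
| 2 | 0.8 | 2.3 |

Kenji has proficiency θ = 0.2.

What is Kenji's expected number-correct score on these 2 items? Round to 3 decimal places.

P(θ) = 1 / (1 + exp(−a(θ − b)))
P_1 = 1/(1+e^{-4.5780}) = 0.9898
P_2 = 1/(1+e^{1.6800}) = 0.1571
E[score] = 0.9898 + 0.1571 = 1.1469

1.147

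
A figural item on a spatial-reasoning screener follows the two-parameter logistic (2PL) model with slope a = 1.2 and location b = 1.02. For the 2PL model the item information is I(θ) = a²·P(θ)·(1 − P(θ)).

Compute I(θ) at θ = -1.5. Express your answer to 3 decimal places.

P = 1/(1+e^{3.0240}) = 0.0464
P(1−P) = 0.0464 × 0.9536 = 0.0442
I = a² × P(1−P) = 1.2² × 0.0442 = 0.06365

0.064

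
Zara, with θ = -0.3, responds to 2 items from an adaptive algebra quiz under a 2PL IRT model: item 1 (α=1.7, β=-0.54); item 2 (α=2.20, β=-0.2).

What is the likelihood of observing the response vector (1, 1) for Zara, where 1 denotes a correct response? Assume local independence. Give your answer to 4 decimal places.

P(θ) = 1 / (1 + exp(−α(θ − β)))
P_1 = 1/(1+e^{-0.4080}) = 0.6006
P_2 = 1/(1+e^{0.2200}) = 0.4452
L = P_1 × P_2 = 0.6006 × 0.4452 = 0.26740

0.2674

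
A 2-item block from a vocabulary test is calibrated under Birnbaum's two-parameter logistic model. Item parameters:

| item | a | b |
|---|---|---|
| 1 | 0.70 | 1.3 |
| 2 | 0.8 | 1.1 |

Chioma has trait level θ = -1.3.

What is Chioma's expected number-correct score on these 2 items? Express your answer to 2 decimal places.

P(θ) = 1 / (1 + exp(−a(θ − b)))
P_1 = 1/(1+e^{1.8200}) = 0.1394
P_2 = 1/(1+e^{1.9200}) = 0.1279
E[score] = 0.1394 + 0.1279 = 0.2673

0.27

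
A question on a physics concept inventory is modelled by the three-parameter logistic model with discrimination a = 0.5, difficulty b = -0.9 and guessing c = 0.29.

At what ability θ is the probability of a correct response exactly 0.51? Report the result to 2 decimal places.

-2.50

P(θ) = c + (1 − c) · 1 / (1 + exp(−a(θ − b)))
Remove guessing floor: (0.51 − 0.29)/(1 − 0.29) = 0.3099
logit = ln(0.3099/0.6901) = -0.8008
θ = b + logit/(a) = -0.9 + (-0.8008)/0.5000 = -2.5016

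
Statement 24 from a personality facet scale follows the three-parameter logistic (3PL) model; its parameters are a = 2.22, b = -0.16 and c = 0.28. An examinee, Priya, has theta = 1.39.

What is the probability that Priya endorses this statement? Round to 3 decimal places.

P(theta) = c + (1 − c) · 1 / (1 + exp(−a(theta − b)))
Exponent: 2.22 × (1.39 − (-0.16)) = 3.4410
1/(1 + e^{-3.4410}) = 0.9690
P = 0.28 + 0.72 × 0.9690 = 0.9777

0.978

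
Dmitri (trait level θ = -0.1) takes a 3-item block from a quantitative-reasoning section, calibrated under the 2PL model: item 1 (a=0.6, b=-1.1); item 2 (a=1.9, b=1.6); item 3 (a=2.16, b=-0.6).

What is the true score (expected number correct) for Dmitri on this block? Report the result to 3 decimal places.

P(θ) = 1 / (1 + exp(−a(θ − b)))
P_1 = 1/(1+e^{-0.6000}) = 0.6457
P_2 = 1/(1+e^{3.2300}) = 0.0381
P_3 = 1/(1+e^{-1.0800}) = 0.7465
E[score] = 0.6457 + 0.0381 + 0.7465 = 1.4302

1.430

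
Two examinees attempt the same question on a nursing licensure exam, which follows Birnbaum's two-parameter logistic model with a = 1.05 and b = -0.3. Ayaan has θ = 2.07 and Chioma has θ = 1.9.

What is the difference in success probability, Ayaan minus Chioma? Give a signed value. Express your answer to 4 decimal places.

0.0136

P(θ) = 1 / (1 + exp(−a(θ − b)))
P(Ayaan) = 0.9233  [exponent 2.4885]
P(Chioma) = 0.9097  [exponent 2.3100]
Difference = 0.9233 − 0.9097 = 0.0136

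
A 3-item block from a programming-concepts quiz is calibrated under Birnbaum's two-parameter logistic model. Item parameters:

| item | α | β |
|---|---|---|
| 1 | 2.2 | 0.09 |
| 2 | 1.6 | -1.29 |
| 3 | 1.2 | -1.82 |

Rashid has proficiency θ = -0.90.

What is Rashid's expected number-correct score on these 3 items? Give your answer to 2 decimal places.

P(θ) = 1 / (1 + exp(−α(θ − β)))
P_1 = 1/(1+e^{2.1780}) = 0.1017
P_2 = 1/(1+e^{-0.6240}) = 0.6511
P_3 = 1/(1+e^{-1.1040}) = 0.7510
E[score] = 0.1017 + 0.6511 + 0.7510 = 1.5039

1.50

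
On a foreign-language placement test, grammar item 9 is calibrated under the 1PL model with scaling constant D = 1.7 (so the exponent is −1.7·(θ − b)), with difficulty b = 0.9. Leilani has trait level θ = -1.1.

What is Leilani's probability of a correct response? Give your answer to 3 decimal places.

P(θ) = 1 / (1 + exp(−D·(θ − b)))
Exponent: 1.7 × (-1.1 − 0.9) = -3.4000
1/(1 + e^{3.4000}) = 0.0323
P = 0.0323

0.032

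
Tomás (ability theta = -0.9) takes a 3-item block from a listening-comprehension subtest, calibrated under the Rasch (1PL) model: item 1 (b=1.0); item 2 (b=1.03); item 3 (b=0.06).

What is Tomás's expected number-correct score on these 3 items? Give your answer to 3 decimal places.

0.534

P(theta) = 1 / (1 + exp(−(theta − b)))
P_1 = 1/(1+e^{1.9000}) = 0.1301
P_2 = 1/(1+e^{1.9300}) = 0.1268
P_3 = 1/(1+e^{0.9600}) = 0.2769
E[score] = 0.1301 + 0.1268 + 0.2769 = 0.5337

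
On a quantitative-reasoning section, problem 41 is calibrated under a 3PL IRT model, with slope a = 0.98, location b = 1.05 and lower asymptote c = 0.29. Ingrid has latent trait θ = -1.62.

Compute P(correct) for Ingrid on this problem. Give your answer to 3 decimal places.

0.338

P(θ) = c + (1 − c) · 1 / (1 + exp(−a(θ − b)))
Exponent: 0.98 × (-1.62 − 1.05) = -2.6166
1/(1 + e^{2.6166}) = 0.0681
P = 0.29 + 0.71 × 0.0681 = 0.3383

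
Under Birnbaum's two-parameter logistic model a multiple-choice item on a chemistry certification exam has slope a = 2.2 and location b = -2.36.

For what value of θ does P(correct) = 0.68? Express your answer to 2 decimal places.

P(θ) = 1 / (1 + exp(−a(θ − b)))
logit = ln(0.6800/0.3200) = 0.7538
θ = b + logit/(a) = -2.36 + 0.7538/2.2000 = -2.0174

-2.02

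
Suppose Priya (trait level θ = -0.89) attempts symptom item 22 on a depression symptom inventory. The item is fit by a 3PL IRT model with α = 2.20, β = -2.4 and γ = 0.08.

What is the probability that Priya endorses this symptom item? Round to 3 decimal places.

P(θ) = γ + (1 − γ) · 1 / (1 + exp(−α(θ − β)))
Exponent: 2.20 × (-0.89 − (-2.4)) = 3.3220
1/(1 + e^{-3.3220}) = 0.9652
P = 0.08 + 0.92 × 0.9652 = 0.9680

0.968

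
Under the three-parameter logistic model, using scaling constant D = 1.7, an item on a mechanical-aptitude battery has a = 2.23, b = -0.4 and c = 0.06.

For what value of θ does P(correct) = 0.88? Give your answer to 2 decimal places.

0.11

P(θ) = c + (1 − c) · 1 / (1 + exp(−D·a(θ − b)))
Remove guessing floor: (0.88 − 0.06)/(1 − 0.06) = 0.8723
logit = ln(0.8723/0.1277) = 1.9218
θ = b + logit/(1.7·a) = -0.4 + 1.9218/3.7910 = 0.1069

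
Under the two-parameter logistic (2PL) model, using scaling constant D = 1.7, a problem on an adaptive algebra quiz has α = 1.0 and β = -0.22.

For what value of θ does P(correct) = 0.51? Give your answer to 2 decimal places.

P(θ) = 1 / (1 + exp(−D·α(θ − β)))
logit = ln(0.5100/0.4900) = 0.0400
θ = β + logit/(1.7·α) = -0.22 + 0.0400/1.7000 = -0.1965

-0.20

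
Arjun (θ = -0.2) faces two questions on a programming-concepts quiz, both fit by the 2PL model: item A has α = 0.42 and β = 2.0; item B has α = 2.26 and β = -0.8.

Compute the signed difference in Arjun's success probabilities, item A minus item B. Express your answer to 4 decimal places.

-0.5110

P(θ) = 1 / (1 + exp(−α(θ − β)))
P_A = 0.2841
P_B = 0.7951
P_A − P_B = -0.5110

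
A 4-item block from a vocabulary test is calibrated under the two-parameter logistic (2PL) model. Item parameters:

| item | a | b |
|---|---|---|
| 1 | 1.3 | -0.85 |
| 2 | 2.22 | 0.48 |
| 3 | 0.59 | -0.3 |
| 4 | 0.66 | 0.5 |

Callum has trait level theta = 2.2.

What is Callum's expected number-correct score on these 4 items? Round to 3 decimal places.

3.528

P(theta) = 1 / (1 + exp(−a(theta − b)))
P_1 = 1/(1+e^{-3.9650}) = 0.9814
P_2 = 1/(1+e^{-3.8184}) = 0.9785
P_3 = 1/(1+e^{-1.4750}) = 0.8138
P_4 = 1/(1+e^{-1.1220}) = 0.7544
E[score] = 0.9814 + 0.9785 + 0.8138 + 0.7544 = 3.5281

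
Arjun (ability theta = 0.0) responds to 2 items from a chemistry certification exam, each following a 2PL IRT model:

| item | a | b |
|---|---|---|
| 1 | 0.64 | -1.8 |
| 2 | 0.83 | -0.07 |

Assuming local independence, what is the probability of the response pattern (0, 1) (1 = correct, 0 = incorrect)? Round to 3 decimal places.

P(theta) = 1 / (1 + exp(−a(theta − b)))
P_1 = 1/(1+e^{-1.1520}) = 0.7599
P_2 = 1/(1+e^{-0.0581}) = 0.5145
L = (1−P_1) × P_2 = 0.2401 × 0.5145 = 0.12355

0.124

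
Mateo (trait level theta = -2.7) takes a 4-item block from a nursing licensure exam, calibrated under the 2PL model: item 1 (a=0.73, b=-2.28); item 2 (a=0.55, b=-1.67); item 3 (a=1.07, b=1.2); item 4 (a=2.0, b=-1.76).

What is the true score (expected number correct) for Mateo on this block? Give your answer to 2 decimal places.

P(theta) = 1 / (1 + exp(−a(theta − b)))
P_1 = 1/(1+e^{0.3066}) = 0.4239
P_2 = 1/(1+e^{0.5665}) = 0.3620
P_3 = 1/(1+e^{4.1730}) = 0.0152
P_4 = 1/(1+e^{1.8800}) = 0.1324
E[score] = 0.4239 + 0.3620 + 0.0152 + 0.1324 = 0.9336

0.93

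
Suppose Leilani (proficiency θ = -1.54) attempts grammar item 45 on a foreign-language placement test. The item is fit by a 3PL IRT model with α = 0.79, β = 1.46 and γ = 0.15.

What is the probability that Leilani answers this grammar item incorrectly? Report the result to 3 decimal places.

0.777

P(θ) = γ + (1 − γ) · 1 / (1 + exp(−α(θ − β)))
Exponent: 0.79 × (-1.54 − 1.46) = -2.3700
1/(1 + e^{2.3700}) = 0.0855
P = 0.15 + 0.85 × 0.0855 = 0.2227
P(incorrect) = 1 − 0.2227 = 0.7773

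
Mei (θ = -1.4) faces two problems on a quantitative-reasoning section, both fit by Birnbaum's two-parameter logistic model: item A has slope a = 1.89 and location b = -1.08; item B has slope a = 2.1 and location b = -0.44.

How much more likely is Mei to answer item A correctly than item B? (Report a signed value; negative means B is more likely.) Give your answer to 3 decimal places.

0.236

P(θ) = 1 / (1 + exp(−a(θ − b)))
P_A = 0.3532
P_B = 0.1175
P_A − P_B = 0.2357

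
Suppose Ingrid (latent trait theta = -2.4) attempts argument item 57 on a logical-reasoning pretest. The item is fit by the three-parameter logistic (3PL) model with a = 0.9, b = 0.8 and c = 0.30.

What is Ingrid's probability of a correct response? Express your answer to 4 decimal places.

0.3372

P(theta) = c + (1 − c) · 1 / (1 + exp(−a(theta − b)))
Exponent: 0.9 × (-2.4 − 0.8) = -2.8800
1/(1 + e^{2.8800}) = 0.0532
P = 0.30 + 0.70 × 0.0532 = 0.3372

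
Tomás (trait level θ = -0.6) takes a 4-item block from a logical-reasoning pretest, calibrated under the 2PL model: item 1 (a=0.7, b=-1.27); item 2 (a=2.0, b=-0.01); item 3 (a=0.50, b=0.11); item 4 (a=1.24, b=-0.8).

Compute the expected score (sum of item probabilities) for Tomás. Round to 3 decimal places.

1.824

P(θ) = 1 / (1 + exp(−a(θ − b)))
P_1 = 1/(1+e^{-0.4690}) = 0.6151
P_2 = 1/(1+e^{1.1800}) = 0.2351
P_3 = 1/(1+e^{0.3550}) = 0.4122
P_4 = 1/(1+e^{-0.2480}) = 0.5617
E[score] = 0.6151 + 0.2351 + 0.4122 + 0.5617 = 1.8241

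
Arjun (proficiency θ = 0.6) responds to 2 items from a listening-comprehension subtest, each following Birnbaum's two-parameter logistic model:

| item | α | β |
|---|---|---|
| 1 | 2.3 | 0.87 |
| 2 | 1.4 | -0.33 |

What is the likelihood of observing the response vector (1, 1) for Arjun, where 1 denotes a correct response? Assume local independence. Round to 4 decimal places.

0.2748

P(θ) = 1 / (1 + exp(−α(θ − β)))
P_1 = 1/(1+e^{0.6210}) = 0.3496
P_2 = 1/(1+e^{-1.3020}) = 0.7862
L = P_1 × P_2 = 0.3496 × 0.7862 = 0.27481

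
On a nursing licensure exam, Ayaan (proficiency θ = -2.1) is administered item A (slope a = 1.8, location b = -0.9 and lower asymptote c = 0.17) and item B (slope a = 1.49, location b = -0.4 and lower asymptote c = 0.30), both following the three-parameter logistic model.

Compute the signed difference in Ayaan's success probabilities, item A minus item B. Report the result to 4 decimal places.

-0.0957

P(θ) = c + (1 − c) · 1 / (1 + exp(−a(θ − b)))
P_A = 0.2558
P_B = 0.3515
P_A − P_B = -0.0957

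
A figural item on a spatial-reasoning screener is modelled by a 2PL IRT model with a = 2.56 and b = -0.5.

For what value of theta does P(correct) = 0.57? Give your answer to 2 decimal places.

P(theta) = 1 / (1 + exp(−a(theta − b)))
logit = ln(0.5700/0.4300) = 0.2819
theta = b + logit/(a) = -0.5 + 0.2819/2.5600 = -0.3899

-0.39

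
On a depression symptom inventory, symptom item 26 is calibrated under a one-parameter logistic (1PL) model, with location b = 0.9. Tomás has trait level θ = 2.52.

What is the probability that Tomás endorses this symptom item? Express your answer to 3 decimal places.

0.835

P(θ) = 1 / (1 + exp(−(θ − b)))
Exponent: (2.52 − 0.9) = 1.6200
1/(1 + e^{-1.6200}) = 0.8348
P = 0.8348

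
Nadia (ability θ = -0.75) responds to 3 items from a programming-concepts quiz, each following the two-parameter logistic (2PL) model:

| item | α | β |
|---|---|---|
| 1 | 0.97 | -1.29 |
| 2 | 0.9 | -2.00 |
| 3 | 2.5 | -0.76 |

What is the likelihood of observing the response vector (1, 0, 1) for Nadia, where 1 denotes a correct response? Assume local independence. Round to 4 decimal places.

0.0779

P(θ) = 1 / (1 + exp(−α(θ − β)))
P_1 = 1/(1+e^{-0.5238}) = 0.6280
P_2 = 1/(1+e^{-1.1250}) = 0.7549
P_3 = 1/(1+e^{-0.0250}) = 0.5062
L = P_1 × (1−P_2) × P_3 = 0.6280 × 0.2451 × 0.5062 = 0.07792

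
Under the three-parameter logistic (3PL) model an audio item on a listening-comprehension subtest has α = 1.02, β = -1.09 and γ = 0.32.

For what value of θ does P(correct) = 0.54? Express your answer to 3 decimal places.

P(θ) = γ + (1 − γ) · 1 / (1 + exp(−α(θ − β)))
Remove guessing floor: (0.54 − 0.32)/(1 − 0.32) = 0.3235
logit = ln(0.3235/0.6765) = -0.7376
θ = β + logit/(α) = -1.09 + (-0.7376)/1.0200 = -1.8131

-1.813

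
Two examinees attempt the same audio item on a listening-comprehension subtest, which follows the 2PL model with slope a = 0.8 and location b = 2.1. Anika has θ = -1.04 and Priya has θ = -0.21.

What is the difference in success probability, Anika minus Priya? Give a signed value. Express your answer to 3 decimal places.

P(θ) = 1 / (1 + exp(−a(θ − b)))
P(Anika) = 0.0750  [exponent -2.5120]
P(Priya) = 0.1361  [exponent -1.8480]
Difference = 0.0750 − 0.1361 = -0.0611

-0.061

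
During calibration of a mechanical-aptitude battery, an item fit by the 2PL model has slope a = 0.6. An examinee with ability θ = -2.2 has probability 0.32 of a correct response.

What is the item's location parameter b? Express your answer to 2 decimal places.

-0.94

P(θ) = 1 / (1 + exp(−a(θ − b)))
logit(0.32) = ln(0.32/0.68) = -0.7538
b = θ − logit/(a) = -2.2 − (-0.7538)/0.6000 = -0.9437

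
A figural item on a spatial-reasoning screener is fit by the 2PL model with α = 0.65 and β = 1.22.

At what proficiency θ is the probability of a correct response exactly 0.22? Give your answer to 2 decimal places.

P(θ) = 1 / (1 + exp(−α(θ − β)))
logit = ln(0.2200/0.7800) = -1.2657
θ = β + logit/(α) = 1.22 + (-1.2657)/0.6500 = -0.7272

-0.73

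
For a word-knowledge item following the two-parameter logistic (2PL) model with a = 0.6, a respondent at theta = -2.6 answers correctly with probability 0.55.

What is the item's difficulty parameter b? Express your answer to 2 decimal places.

P(theta) = 1 / (1 + exp(−a(theta − b)))
logit(0.55) = ln(0.55/0.45) = 0.2007
b = theta − logit/(a) = -2.6 − 0.2007/0.6000 = -2.9345

-2.93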